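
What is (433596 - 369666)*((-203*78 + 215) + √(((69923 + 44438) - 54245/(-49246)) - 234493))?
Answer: -998522670 + 31965*I*√291337672814842/24623 ≈ -9.9852e+8 + 2.2158e+7*I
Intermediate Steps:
(433596 - 369666)*((-203*78 + 215) + √(((69923 + 44438) - 54245/(-49246)) - 234493)) = 63930*((-15834 + 215) + √((114361 - 54245*(-1/49246)) - 234493)) = 63930*(-15619 + √((114361 + 54245/49246) - 234493)) = 63930*(-15619 + √(5631876051/49246 - 234493)) = 63930*(-15619 + √(-5915966227/49246)) = 63930*(-15619 + I*√291337672814842/49246) = -998522670 + 31965*I*√291337672814842/24623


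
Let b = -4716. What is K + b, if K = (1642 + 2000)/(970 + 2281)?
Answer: -15328074/3251 ≈ -4714.9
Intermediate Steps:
K = 3642/3251 ≈ 1.1203
K + b = 3642/3251 - 4716 = -15328074/3251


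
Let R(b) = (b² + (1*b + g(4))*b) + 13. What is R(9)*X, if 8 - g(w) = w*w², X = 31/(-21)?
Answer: 1457/3 ≈ 485.67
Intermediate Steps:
X = -31/21 (X = 31*(-1/21) = -31/21 ≈ -1.4762)
g(w) = 8 - w³ (g(w) = 8 - w*w² = 8 - w³)
R(b) = 13 + b² + b*(-56 + b) (R(b) = (b² + (1*b + (8 - 1*4³))*b) + 13 = (b² + (b + (8 - 1*64))*b) + 13 = (b² + (b + (8 - 64))*b) + 13 = (b² + (b - 56)*b) + 13 = (b² + (-56 + b)*b) + 13 = (b² + b*(-56 + b)) + 13 = 13 + b² + b*(-56 + b))
R(9)*X = (13 - 56*9 + 2*9²)*(-31/21) = (13 - 504 + 2*81)*(-31/21) = (13 - 504 + 162)*(-31/21) = -329*(-31/21) = 1457/3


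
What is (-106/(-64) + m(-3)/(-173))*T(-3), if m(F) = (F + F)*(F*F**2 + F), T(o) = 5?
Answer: 17045/5536 ≈ 3.0789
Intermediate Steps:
m(F) = 2*F*(F + F**3) (m(F) = (2*F)*(F**3 + F) = (2*F)*(F + F**3) = 2*F*(F + F**3))
(-106/(-64) + m(-3)/(-173))*T(-3) = (-106/(-64) + (2*(-3)**2*(1 + (-3)**2))/(-173))*5 = (-106*(-1/64) + (2*9*(1 + 9))*(-1/173))*5 = (53/32 + (2*9*10)*(-1/173))*5 = (53/32 + 180*(-1/173))*5 = (53/32 - 180/173)*5 = (3409/5536)*5 = 17045/5536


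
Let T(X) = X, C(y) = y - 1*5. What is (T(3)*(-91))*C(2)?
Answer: 819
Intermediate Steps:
C(y) = -5 + y (C(y) = y - 5 = -5 + y)
(T(3)*(-91))*C(2) = (3*(-91))*(-5 + 2) = -273*(-3) = 819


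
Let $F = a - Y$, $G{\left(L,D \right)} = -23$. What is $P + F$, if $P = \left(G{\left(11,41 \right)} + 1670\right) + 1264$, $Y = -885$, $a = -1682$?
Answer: $2114$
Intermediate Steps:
$F = -797$ ($F = -1682 - -885 = -1682 + 885 = -797$)
$P = 2911$ ($P = \left(-23 + 1670\right) + 1264 = 1647 + 1264 = 2911$)
$P + F = 2911 - 797 = 2114$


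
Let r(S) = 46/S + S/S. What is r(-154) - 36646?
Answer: -2821688/77 ≈ -36645.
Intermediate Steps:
r(S) = 1 + 46/S (r(S) = 46/S + 1 = 1 + 46/S)
r(-154) - 36646 = (46 - 154)/(-154) - 36646 = -1/154*(-108) - 36646 = 54/77 - 36646 = -2821688/77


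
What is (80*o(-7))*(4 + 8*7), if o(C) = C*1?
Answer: -33600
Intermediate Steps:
o(C) = C
(80*o(-7))*(4 + 8*7) = (80*(-7))*(4 + 8*7) = -560*(4 + 56) = -560*60 = -33600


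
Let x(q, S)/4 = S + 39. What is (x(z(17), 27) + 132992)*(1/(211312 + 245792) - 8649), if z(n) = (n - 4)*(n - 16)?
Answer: -65853324489215/57138 ≈ -1.1525e+9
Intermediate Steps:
z(n) = (-16 + n)*(-4 + n) (z(n) = (-4 + n)*(-16 + n) = (-16 + n)*(-4 + n))
x(q, S) = 156 + 4*S (x(q, S) = 4*(S + 39) = 4*(39 + S) = 156 + 4*S)
(x(z(17), 27) + 132992)*(1/(211312 + 245792) - 8649) = ((156 + 4*27) + 132992)*(1/(211312 + 245792) - 8649) = ((156 + 108) + 132992)*(1/457104 - 8649) = (264 + 132992)*(1/457104 - 8649) = 133256*(-3953492495/457104) = -65853324489215/57138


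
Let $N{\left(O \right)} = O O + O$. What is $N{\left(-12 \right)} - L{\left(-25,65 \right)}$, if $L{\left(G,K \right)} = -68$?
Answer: $200$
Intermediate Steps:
$N{\left(O \right)} = O + O^{2}$ ($N{\left(O \right)} = O^{2} + O = O + O^{2}$)
$N{\left(-12 \right)} - L{\left(-25,65 \right)} = - 12 \left(1 - 12\right) - -68 = \left(-12\right) \left(-11\right) + 68 = 132 + 68 = 200$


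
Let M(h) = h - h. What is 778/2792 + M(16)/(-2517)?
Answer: 389/1396 ≈ 0.27865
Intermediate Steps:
M(h) = 0
778/2792 + M(16)/(-2517) = 778/2792 + 0/(-2517) = 778*(1/2792) + 0*(-1/2517) = 389/1396 + 0 = 389/1396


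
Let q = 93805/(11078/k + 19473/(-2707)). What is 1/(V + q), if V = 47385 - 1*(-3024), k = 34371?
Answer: 639318337/23499565379748 ≈ 2.7206e-5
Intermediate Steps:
V = 50409 (V = 47385 + 3024 = 50409)
q = -8727832670085/639318337 (q = 93805/(11078/34371 + 19473/(-2707)) = 93805/(11078*(1/34371) + 19473*(-1/2707)) = 93805/(11078/34371 - 19473/2707) = 93805/(-639318337/93042297) = 93805*(-93042297/639318337) = -8727832670085/639318337 ≈ -13652.)
1/(V + q) = 1/(50409 - 8727832670085/639318337) = 1/(23499565379748/639318337) = 639318337/23499565379748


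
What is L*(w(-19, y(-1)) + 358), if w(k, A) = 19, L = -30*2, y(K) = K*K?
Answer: -22620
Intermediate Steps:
y(K) = K²
L = -60
L*(w(-19, y(-1)) + 358) = -60*(19 + 358) = -60*377 = -22620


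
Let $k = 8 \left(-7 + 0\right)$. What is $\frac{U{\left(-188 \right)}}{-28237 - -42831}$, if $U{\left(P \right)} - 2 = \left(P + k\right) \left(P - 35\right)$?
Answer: $\frac{27207}{7297} \approx 3.7285$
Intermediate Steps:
$k = -56$ ($k = 8 \left(-7\right) = -56$)
$U{\left(P \right)} = 2 + \left(-56 + P\right) \left(-35 + P\right)$ ($U{\left(P \right)} = 2 + \left(P - 56\right) \left(P - 35\right) = 2 + \left(-56 + P\right) \left(-35 + P\right)$)
$\frac{U{\left(-188 \right)}}{-28237 - -42831} = \frac{1962 + \left(-188\right)^{2} - -17108}{-28237 - -42831} = \frac{1962 + 35344 + 17108}{-28237 + 42831} = \frac{54414}{14594} = 54414 \cdot \frac{1}{14594} = \frac{27207}{7297}$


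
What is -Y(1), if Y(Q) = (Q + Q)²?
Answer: -4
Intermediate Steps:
Y(Q) = 4*Q² (Y(Q) = (2*Q)² = 4*Q²)
-Y(1) = -4*1² = -4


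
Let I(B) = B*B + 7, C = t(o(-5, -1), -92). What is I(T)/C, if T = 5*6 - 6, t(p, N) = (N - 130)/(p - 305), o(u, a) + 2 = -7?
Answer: 91531/111 ≈ 824.60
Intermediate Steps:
o(u, a) = -9 (o(u, a) = -2 - 7 = -9)
t(p, N) = (-130 + N)/(-305 + p)
T = 24 (T = 30 - 6 = 24)
C = 111/157 (C = (-130 - 92)/(-305 - 9) = -222/(-314) = -1/314*(-222) = 111/157 ≈ 0.70701)
I(B) = 7 + B² (I(B) = B² + 7 = 7 + B²)
I(T)/C = (7 + 24²)/(111/157) = (7 + 576)*(157/111) = 583*(157/111) = 91531/111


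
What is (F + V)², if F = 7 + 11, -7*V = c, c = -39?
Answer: 27225/49 ≈ 555.61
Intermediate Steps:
V = 39/7 (V = -⅐*(-39) = 39/7 ≈ 5.5714)
F = 18
(F + V)² = (18 + 39/7)² = (165/7)² = 27225/49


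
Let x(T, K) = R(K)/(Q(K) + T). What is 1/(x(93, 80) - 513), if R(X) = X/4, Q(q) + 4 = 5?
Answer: -47/24101 ≈ -0.0019501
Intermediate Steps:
Q(q) = 1 (Q(q) = -4 + 5 = 1)
R(X) = X/4 (R(X) = X*(¼) = X/4)
x(T, K) = K/(4*(1 + T)) (x(T, K) = (K/4)/(1 + T) = K/(4*(1 + T)))
1/(x(93, 80) - 513) = 1/((¼)*80/(1 + 93) - 513) = 1/((¼)*80/94 - 513) = 1/((¼)*80*(1/94) - 513) = 1/(10/47 - 513) = 1/(-24101/47) = -47/24101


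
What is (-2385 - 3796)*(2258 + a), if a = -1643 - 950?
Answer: 2070635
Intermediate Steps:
a = -2593
(-2385 - 3796)*(2258 + a) = (-2385 - 3796)*(2258 - 2593) = -6181*(-335) = 2070635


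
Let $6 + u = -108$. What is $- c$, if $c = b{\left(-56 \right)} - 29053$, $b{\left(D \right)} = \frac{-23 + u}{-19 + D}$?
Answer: $\frac{2178838}{75} \approx 29051.0$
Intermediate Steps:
$u = -114$ ($u = -6 - 108 = -114$)
$b{\left(D \right)} = - \frac{137}{-19 + D}$ ($b{\left(D \right)} = \frac{-23 - 114}{-19 + D} = - \frac{137}{-19 + D}$)
$c = - \frac{2178838}{75}$ ($c = - \frac{137}{-19 - 56} - 29053 = - \frac{137}{-75} - 29053 = \left(-137\right) \left(- \frac{1}{75}\right) - 29053 = \frac{137}{75} - 29053 = - \frac{2178838}{75} \approx -29051.0$)
$- c = \left(-1\right) \left(- \frac{2178838}{75}\right) = \frac{2178838}{75}$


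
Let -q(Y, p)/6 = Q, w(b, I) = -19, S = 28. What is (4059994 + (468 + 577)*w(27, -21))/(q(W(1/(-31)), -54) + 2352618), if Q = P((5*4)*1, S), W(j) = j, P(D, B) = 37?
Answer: 1346713/784132 ≈ 1.7175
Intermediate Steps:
Q = 37
q(Y, p) = -222 (q(Y, p) = -6*37 = -222)
(4059994 + (468 + 577)*w(27, -21))/(q(W(1/(-31)), -54) + 2352618) = (4059994 + (468 + 577)*(-19))/(-222 + 2352618) = (4059994 + 1045*(-19))/2352396 = (4059994 - 19855)*(1/2352396) = 4040139*(1/2352396) = 1346713/784132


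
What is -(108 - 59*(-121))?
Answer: -7247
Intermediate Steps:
-(108 - 59*(-121)) = -(108 + 7139) = -1*7247 = -7247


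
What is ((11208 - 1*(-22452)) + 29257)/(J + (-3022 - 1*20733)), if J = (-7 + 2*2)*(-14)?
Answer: -62917/23713 ≈ -2.6533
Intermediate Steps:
J = 42 (J = (-7 + 4)*(-14) = -3*(-14) = 42)
((11208 - 1*(-22452)) + 29257)/(J + (-3022 - 1*20733)) = ((11208 - 1*(-22452)) + 29257)/(42 + (-3022 - 1*20733)) = ((11208 + 22452) + 29257)/(42 + (-3022 - 20733)) = (33660 + 29257)/(42 - 23755) = 62917/(-23713) = 62917*(-1/23713) = -62917/23713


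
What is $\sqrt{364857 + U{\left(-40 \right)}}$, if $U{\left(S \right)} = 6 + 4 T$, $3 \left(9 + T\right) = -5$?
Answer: $\frac{\sqrt{3283383}}{3} \approx 604.0$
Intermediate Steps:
$T = - \frac{32}{3}$ ($T = -9 + \frac{1}{3} \left(-5\right) = -9 - \frac{5}{3} = - \frac{32}{3} \approx -10.667$)
$U{\left(S \right)} = - \frac{110}{3}$ ($U{\left(S \right)} = 6 + 4 \left(- \frac{32}{3}\right) = 6 - \frac{128}{3} = - \frac{110}{3}$)
$\sqrt{364857 + U{\left(-40 \right)}} = \sqrt{364857 - \frac{110}{3}} = \sqrt{\frac{1094461}{3}} = \frac{\sqrt{3283383}}{3}$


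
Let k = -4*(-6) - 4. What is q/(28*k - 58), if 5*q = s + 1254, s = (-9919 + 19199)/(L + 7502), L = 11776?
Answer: 6045973/12096945 ≈ 0.49979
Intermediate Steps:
k = 20 (k = 24 - 4 = 20)
s = 4640/9639 (s = (-9919 + 19199)/(11776 + 7502) = 9280/19278 = 9280*(1/19278) = 4640/9639 ≈ 0.48138)
q = 12091946/48195 (q = (4640/9639 + 1254)/5 = (1/5)*(12091946/9639) = 12091946/48195 ≈ 250.90)
q/(28*k - 58) = 12091946/(48195*(28*20 - 58)) = 12091946/(48195*(560 - 58)) = (12091946/48195)/502 = (12091946/48195)*(1/502) = 6045973/12096945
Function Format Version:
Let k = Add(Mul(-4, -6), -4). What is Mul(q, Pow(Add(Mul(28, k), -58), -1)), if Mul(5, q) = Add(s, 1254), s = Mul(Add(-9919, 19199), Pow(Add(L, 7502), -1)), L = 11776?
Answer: Rational(6045973, 12096945) ≈ 0.49979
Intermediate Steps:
k = 20 (k = Add(24, -4) = 20)
s = Rational(4640, 9639) (s = Mul(Add(-9919, 19199), Pow(Add(11776, 7502), -1)) = Mul(9280, Pow(19278, -1)) = Mul(9280, Rational(1, 19278)) = Rational(4640, 9639) ≈ 0.48138)
q = Rational(12091946, 48195) (q = Mul(Rational(1, 5), Add(Rational(4640, 9639), 1254)) = Mul(Rational(1, 5), Rational(12091946, 9639)) = Rational(12091946, 48195) ≈ 250.90)
Mul(q, Pow(Add(Mul(28, k), -58), -1)) = Mul(Rational(12091946, 48195), Pow(Add(Mul(28, 20), -58), -1)) = Mul(Rational(12091946, 48195), Pow(Add(560, -58), -1)) = Mul(Rational(12091946, 48195), Pow(502, -1)) = Mul(Rational(12091946, 48195), Rational(1, 502)) = Rational(6045973, 12096945)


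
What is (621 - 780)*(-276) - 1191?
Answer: 42693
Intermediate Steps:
(621 - 780)*(-276) - 1191 = -159*(-276) - 1191 = 43884 - 1191 = 42693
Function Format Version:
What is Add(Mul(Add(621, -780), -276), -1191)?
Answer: 42693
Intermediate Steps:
Add(Mul(Add(621, -780), -276), -1191) = Add(Mul(-159, -276), -1191) = Add(43884, -1191) = 42693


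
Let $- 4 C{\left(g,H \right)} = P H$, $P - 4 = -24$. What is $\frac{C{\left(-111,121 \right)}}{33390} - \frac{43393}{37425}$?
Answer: $- \frac{95083343}{83308050} \approx -1.1413$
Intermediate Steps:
$P = -20$ ($P = 4 - 24 = -20$)
$C{\left(g,H \right)} = 5 H$ ($C{\left(g,H \right)} = - \frac{\left(-20\right) H}{4} = 5 H$)
$\frac{C{\left(-111,121 \right)}}{33390} - \frac{43393}{37425} = \frac{5 \cdot 121}{33390} - \frac{43393}{37425} = 605 \cdot \frac{1}{33390} - \frac{43393}{37425} = \frac{121}{6678} - \frac{43393}{37425} = - \frac{95083343}{83308050}$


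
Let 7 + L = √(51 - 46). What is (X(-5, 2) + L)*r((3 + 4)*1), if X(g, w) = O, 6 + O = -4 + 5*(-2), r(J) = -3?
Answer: 81 - 3*√5 ≈ 74.292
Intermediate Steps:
L = -7 + √5 (L = -7 + √(51 - 46) = -7 + √5 ≈ -4.7639)
O = -20 (O = -6 + (-4 + 5*(-2)) = -6 + (-4 - 10) = -6 - 14 = -20)
X(g, w) = -20
(X(-5, 2) + L)*r((3 + 4)*1) = (-20 + (-7 + √5))*(-3) = (-27 + √5)*(-3) = 81 - 3*√5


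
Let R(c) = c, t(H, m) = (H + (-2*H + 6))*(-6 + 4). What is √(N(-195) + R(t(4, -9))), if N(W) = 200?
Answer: 14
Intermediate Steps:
t(H, m) = -12 + 2*H (t(H, m) = (H + (6 - 2*H))*(-2) = (6 - H)*(-2) = -12 + 2*H)
√(N(-195) + R(t(4, -9))) = √(200 + (-12 + 2*4)) = √(200 + (-12 + 8)) = √(200 - 4) = √196 = 14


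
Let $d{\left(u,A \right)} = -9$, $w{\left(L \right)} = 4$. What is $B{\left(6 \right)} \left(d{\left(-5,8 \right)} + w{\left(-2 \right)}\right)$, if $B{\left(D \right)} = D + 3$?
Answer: $-45$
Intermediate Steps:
$B{\left(D \right)} = 3 + D$
$B{\left(6 \right)} \left(d{\left(-5,8 \right)} + w{\left(-2 \right)}\right) = \left(3 + 6\right) \left(-9 + 4\right) = 9 \left(-5\right) = -45$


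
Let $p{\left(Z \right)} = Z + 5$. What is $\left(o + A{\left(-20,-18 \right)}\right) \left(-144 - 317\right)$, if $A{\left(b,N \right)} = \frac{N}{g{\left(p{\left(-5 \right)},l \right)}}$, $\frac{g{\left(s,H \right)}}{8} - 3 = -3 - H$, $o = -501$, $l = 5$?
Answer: $\frac{4615071}{20} \approx 2.3075 \cdot 10^{5}$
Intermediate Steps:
$p{\left(Z \right)} = 5 + Z$
$g{\left(s,H \right)} = - 8 H$ ($g{\left(s,H \right)} = 24 + 8 \left(-3 - H\right) = 24 - \left(24 + 8 H\right) = - 8 H$)
$A{\left(b,N \right)} = - \frac{N}{40}$ ($A{\left(b,N \right)} = \frac{N}{\left(-8\right) 5} = \frac{N}{-40} = N \left(- \frac{1}{40}\right) = - \frac{N}{40}$)
$\left(o + A{\left(-20,-18 \right)}\right) \left(-144 - 317\right) = \left(-501 - - \frac{9}{20}\right) \left(-144 - 317\right) = \left(-501 + \frac{9}{20}\right) \left(-461\right) = \left(- \frac{10011}{20}\right) \left(-461\right) = \frac{4615071}{20}$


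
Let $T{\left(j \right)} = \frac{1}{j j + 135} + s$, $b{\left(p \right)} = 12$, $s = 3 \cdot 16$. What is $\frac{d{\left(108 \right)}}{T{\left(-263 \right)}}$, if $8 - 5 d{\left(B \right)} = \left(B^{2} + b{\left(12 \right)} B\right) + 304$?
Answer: $- \frac{918693824}{16632965} \approx -55.233$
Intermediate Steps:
$s = 48$
$T{\left(j \right)} = 48 + \frac{1}{135 + j^{2}}$ ($T{\left(j \right)} = \frac{1}{j j + 135} + 48 = \frac{1}{j^{2} + 135} + 48 = \frac{1}{135 + j^{2}} + 48 = 48 + \frac{1}{135 + j^{2}}$)
$d{\left(B \right)} = - \frac{296}{5} - \frac{12 B}{5} - \frac{B^{2}}{5}$ ($d{\left(B \right)} = \frac{8}{5} - \frac{\left(B^{2} + 12 B\right) + 304}{5} = \frac{8}{5} - \frac{304 + B^{2} + 12 B}{5} = \frac{8}{5} - \left(\frac{304}{5} + \frac{B^{2}}{5} + \frac{12 B}{5}\right) = - \frac{296}{5} - \frac{12 B}{5} - \frac{B^{2}}{5}$)
$\frac{d{\left(108 \right)}}{T{\left(-263 \right)}} = \frac{- \frac{296}{5} - \frac{1296}{5} - \frac{108^{2}}{5}}{\frac{1}{135 + \left(-263\right)^{2}} \left(6481 + 48 \left(-263\right)^{2}\right)} = \frac{- \frac{296}{5} - \frac{1296}{5} - \frac{11664}{5}}{\frac{1}{135 + 69169} \left(6481 + 48 \cdot 69169\right)} = \frac{- \frac{296}{5} - \frac{1296}{5} - \frac{11664}{5}}{\frac{1}{69304} \left(6481 + 3320112\right)} = - \frac{13256}{5 \cdot \frac{1}{69304} \cdot 3326593} = - \frac{13256}{5 \cdot \frac{3326593}{69304}} = \left(- \frac{13256}{5}\right) \frac{69304}{3326593} = - \frac{918693824}{16632965}$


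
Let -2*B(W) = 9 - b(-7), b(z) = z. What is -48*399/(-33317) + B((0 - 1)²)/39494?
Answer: 378061276/657910799 ≈ 0.57464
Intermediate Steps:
B(W) = -8 (B(W) = -(9 - 1*(-7))/2 = -(9 + 7)/2 = -½*16 = -8)
-48*399/(-33317) + B((0 - 1)²)/39494 = -48*399/(-33317) - 8/39494 = -19152*(-1/33317) - 8*1/39494 = 19152/33317 - 4/19747 = 378061276/657910799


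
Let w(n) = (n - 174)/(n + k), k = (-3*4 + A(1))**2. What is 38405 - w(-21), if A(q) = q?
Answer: 768139/20 ≈ 38407.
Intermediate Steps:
k = 121 (k = (-3*4 + 1)**2 = (-12 + 1)**2 = (-11)**2 = 121)
w(n) = (-174 + n)/(121 + n) (w(n) = (n - 174)/(n + 121) = (-174 + n)/(121 + n))
38405 - w(-21) = 38405 - (-174 - 21)/(121 - 21) = 38405 - (-195)/100 = 38405 - 1*(-39/20) = 38405 + 39/20 = 768139/20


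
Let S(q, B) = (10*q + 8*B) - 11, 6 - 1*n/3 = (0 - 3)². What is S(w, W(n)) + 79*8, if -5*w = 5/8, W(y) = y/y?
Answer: 2511/4 ≈ 627.75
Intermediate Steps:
n = -9 (n = 18 - 3*(0 - 3)² = 18 - 3*(-3)² = 18 - 3*9 = 18 - 27 = -9)
W(y) = 1
w = -⅛ (w = -1/8 = -⅕*5/8 = -⅛ ≈ -0.12500)
S(q, B) = -11 + 8*B + 10*q (S(q, B) = (8*B + 10*q) - 11 = -11 + 8*B + 10*q)
S(w, W(n)) + 79*8 = (-11 + 8*1 + 10*(-⅛)) + 79*8 = (-11 + 8 - 5/4) + 632 = -17/4 + 632 = 2511/4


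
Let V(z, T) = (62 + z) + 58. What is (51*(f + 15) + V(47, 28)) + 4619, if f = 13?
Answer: 6214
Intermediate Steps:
V(z, T) = 120 + z
(51*(f + 15) + V(47, 28)) + 4619 = (51*(13 + 15) + (120 + 47)) + 4619 = (51*28 + 167) + 4619 = (1428 + 167) + 4619 = 1595 + 4619 = 6214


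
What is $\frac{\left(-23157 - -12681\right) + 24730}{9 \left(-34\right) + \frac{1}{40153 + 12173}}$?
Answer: $- \frac{745854804}{16011755} \approx -46.582$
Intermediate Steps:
$\frac{\left(-23157 - -12681\right) + 24730}{9 \left(-34\right) + \frac{1}{40153 + 12173}} = \frac{\left(-23157 + 12681\right) + 24730}{-306 + \frac{1}{52326}} = \frac{-10476 + 24730}{-306 + \frac{1}{52326}} = \frac{14254}{- \frac{16011755}{52326}} = 14254 \left(- \frac{52326}{16011755}\right) = - \frac{745854804}{16011755}$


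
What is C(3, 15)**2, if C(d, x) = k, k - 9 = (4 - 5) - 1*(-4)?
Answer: 144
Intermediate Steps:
k = 12 (k = 9 + ((4 - 5) - 1*(-4)) = 9 + (-1 + 4) = 9 + 3 = 12)
C(d, x) = 12
C(3, 15)**2 = 12**2 = 144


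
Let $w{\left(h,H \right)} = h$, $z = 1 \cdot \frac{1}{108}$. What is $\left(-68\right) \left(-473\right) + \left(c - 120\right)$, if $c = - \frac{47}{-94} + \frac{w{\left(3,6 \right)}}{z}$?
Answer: $\frac{64737}{2} \approx 32369.0$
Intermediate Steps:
$z = \frac{1}{108}$ ($z = 1 \cdot \frac{1}{108} = \frac{1}{108} \approx 0.0092593$)
$c = \frac{649}{2}$ ($c = - \frac{47}{-94} + 3 \frac{1}{\frac{1}{108}} = \left(-47\right) \left(- \frac{1}{94}\right) + 3 \cdot 108 = \frac{1}{2} + 324 = \frac{649}{2} \approx 324.5$)
$\left(-68\right) \left(-473\right) + \left(c - 120\right) = \left(-68\right) \left(-473\right) + \left(\frac{649}{2} - 120\right) = 32164 + \left(\frac{649}{2} - 120\right) = 32164 + \frac{409}{2} = \frac{64737}{2}$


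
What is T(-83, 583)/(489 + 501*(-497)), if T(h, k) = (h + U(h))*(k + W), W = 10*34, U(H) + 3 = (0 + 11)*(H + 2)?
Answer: 69367/19116 ≈ 3.6287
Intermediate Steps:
U(H) = 19 + 11*H (U(H) = -3 + (0 + 11)*(H + 2) = -3 + 11*(2 + H) = -3 + (22 + 11*H) = 19 + 11*H)
W = 340
T(h, k) = (19 + 12*h)*(340 + k) (T(h, k) = (h + (19 + 11*h))*(k + 340) = (19 + 12*h)*(340 + k))
T(-83, 583)/(489 + 501*(-497)) = (6460 + 19*583 + 4080*(-83) + 12*(-83)*583)/(489 + 501*(-497)) = (6460 + 11077 - 338640 - 580668)/(489 - 248997) = -901771/(-248508) = -901771*(-1/248508) = 69367/19116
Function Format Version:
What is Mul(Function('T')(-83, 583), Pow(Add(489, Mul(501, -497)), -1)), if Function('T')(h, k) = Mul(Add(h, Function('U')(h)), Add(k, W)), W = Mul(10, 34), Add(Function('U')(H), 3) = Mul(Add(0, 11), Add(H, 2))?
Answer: Rational(69367, 19116) ≈ 3.6287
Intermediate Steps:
Function('U')(H) = Add(19, Mul(11, H)) (Function('U')(H) = Add(-3, Mul(Add(0, 11), Add(H, 2))) = Add(-3, Mul(11, Add(2, H))) = Add(-3, Add(22, Mul(11, H))) = Add(19, Mul(11, H)))
W = 340
Function('T')(h, k) = Mul(Add(19, Mul(12, h)), Add(340, k)) (Function('T')(h, k) = Mul(Add(h, Add(19, Mul(11, h))), Add(k, 340)) = Mul(Add(19, Mul(12, h)), Add(340, k)))
Mul(Function('T')(-83, 583), Pow(Add(489, Mul(501, -497)), -1)) = Mul(Add(6460, Mul(19, 583), Mul(4080, -83), Mul(12, -83, 583)), Pow(Add(489, Mul(501, -497)), -1)) = Mul(Add(6460, 11077, -338640, -580668), Pow(Add(489, -248997), -1)) = Mul(-901771, Pow(-248508, -1)) = Mul(-901771, Rational(-1, 248508)) = Rational(69367, 19116)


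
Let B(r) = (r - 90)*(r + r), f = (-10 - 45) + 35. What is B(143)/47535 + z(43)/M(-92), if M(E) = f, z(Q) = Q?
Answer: -348169/190140 ≈ -1.8311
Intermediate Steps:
f = -20 (f = -55 + 35 = -20)
M(E) = -20
B(r) = 2*r*(-90 + r) (B(r) = (-90 + r)*(2*r) = 2*r*(-90 + r))
B(143)/47535 + z(43)/M(-92) = (2*143*(-90 + 143))/47535 + 43/(-20) = (2*143*53)*(1/47535) + 43*(-1/20) = 15158*(1/47535) - 43/20 = 15158/47535 - 43/20 = -348169/190140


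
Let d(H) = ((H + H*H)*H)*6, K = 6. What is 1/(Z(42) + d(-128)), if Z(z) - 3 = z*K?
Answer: -1/12484353 ≈ -8.0100e-8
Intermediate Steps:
Z(z) = 3 + 6*z (Z(z) = 3 + z*6 = 3 + 6*z)
d(H) = 6*H*(H + H²) (d(H) = ((H + H²)*H)*6 = (H*(H + H²))*6 = 6*H*(H + H²))
1/(Z(42) + d(-128)) = 1/((3 + 6*42) + 6*(-128)²*(1 - 128)) = 1/((3 + 252) + 6*16384*(-127)) = 1/(255 - 12484608) = 1/(-12484353) = -1/12484353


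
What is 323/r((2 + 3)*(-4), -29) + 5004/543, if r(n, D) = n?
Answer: -25103/3620 ≈ -6.9345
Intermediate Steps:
323/r((2 + 3)*(-4), -29) + 5004/543 = 323/(((2 + 3)*(-4))) + 5004/543 = 323/((5*(-4))) + 5004*(1/543) = 323/(-20) + 1668/181 = 323*(-1/20) + 1668/181 = -323/20 + 1668/181 = -25103/3620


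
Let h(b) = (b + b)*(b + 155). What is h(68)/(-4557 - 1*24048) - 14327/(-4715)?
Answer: 53365463/26974515 ≈ 1.9784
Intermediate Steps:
h(b) = 2*b*(155 + b) (h(b) = (2*b)*(155 + b) = 2*b*(155 + b))
h(68)/(-4557 - 1*24048) - 14327/(-4715) = (2*68*(155 + 68))/(-4557 - 1*24048) - 14327/(-4715) = (2*68*223)/(-4557 - 24048) - 14327*(-1/4715) = 30328/(-28605) + 14327/4715 = 30328*(-1/28605) + 14327/4715 = -30328/28605 + 14327/4715 = 53365463/26974515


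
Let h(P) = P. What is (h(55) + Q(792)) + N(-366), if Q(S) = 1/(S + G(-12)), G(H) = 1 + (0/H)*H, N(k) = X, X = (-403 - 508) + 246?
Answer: -483729/793 ≈ -610.00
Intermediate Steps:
X = -665 (X = -911 + 246 = -665)
N(k) = -665
G(H) = 1 (G(H) = 1 + 0*H = 1 + 0 = 1)
Q(S) = 1/(1 + S) (Q(S) = 1/(S + 1) = 1/(1 + S))
(h(55) + Q(792)) + N(-366) = (55 + 1/(1 + 792)) - 665 = (55 + 1/793) - 665 = 43616/793 - 665 = -483729/793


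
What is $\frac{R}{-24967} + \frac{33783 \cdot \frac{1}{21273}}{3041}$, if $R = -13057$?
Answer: $\frac{281838789054}{538381671877} \approx 0.52349$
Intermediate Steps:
$\frac{R}{-24967} + \frac{33783 \cdot \frac{1}{21273}}{3041} = - \frac{13057}{-24967} + \frac{33783 \cdot \frac{1}{21273}}{3041} = \left(-13057\right) \left(- \frac{1}{24967}\right) + 33783 \cdot \frac{1}{21273} \cdot \frac{1}{3041} = \frac{13057}{24967} + \frac{11261}{7091} \cdot \frac{1}{3041} = \frac{13057}{24967} + \frac{11261}{21563731} = \frac{281838789054}{538381671877}$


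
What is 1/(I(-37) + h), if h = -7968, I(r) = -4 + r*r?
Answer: -1/6603 ≈ -0.00015145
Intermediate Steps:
I(r) = -4 + r²
1/(I(-37) + h) = 1/((-4 + (-37)²) - 7968) = 1/((-4 + 1369) - 7968) = 1/(1365 - 7968) = 1/(-6603) = -1/6603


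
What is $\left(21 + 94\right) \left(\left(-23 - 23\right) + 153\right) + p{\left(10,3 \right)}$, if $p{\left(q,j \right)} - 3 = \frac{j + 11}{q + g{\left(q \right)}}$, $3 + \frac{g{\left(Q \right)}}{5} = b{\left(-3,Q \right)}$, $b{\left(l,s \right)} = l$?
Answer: $\frac{123073}{10} \approx 12307.0$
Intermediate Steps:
$g{\left(Q \right)} = -30$ ($g{\left(Q \right)} = -15 + 5 \left(-3\right) = -15 - 15 = -30$)
$p{\left(q,j \right)} = 3 + \frac{11 + j}{-30 + q}$ ($p{\left(q,j \right)} = 3 + \frac{j + 11}{q - 30} = 3 + \frac{11 + j}{-30 + q}$)
$\left(21 + 94\right) \left(\left(-23 - 23\right) + 153\right) + p{\left(10,3 \right)} = \left(21 + 94\right) \left(\left(-23 - 23\right) + 153\right) + \frac{-79 + 3 + 3 \cdot 10}{-30 + 10} = 115 \left(-46 + 153\right) + \frac{-79 + 3 + 30}{-20} = 115 \cdot 107 - - \frac{23}{10} = 12305 + \frac{23}{10} = \frac{123073}{10}$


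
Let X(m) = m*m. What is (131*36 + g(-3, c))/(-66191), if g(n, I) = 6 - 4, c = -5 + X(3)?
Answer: -4718/66191 ≈ -0.071279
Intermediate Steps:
X(m) = m²
c = 4 (c = -5 + 3² = -5 + 9 = 4)
g(n, I) = 2
(131*36 + g(-3, c))/(-66191) = (131*36 + 2)/(-66191) = (4716 + 2)*(-1/66191) = 4718*(-1/66191) = -4718/66191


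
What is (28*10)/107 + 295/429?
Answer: 151685/45903 ≈ 3.3045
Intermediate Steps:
(28*10)/107 + 295/429 = 280*(1/107) + 295*(1/429) = 280/107 + 295/429 = 151685/45903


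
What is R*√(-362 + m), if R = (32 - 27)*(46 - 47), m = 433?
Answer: -5*√71 ≈ -42.131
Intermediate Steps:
R = -5 (R = 5*(-1) = -5)
R*√(-362 + m) = -5*√(-362 + 433) = -5*√71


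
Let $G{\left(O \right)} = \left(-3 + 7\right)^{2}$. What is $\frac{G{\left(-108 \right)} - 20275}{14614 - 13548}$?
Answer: $- \frac{20259}{1066} \approx -19.005$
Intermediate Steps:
$G{\left(O \right)} = 16$ ($G{\left(O \right)} = 4^{2} = 16$)
$\frac{G{\left(-108 \right)} - 20275}{14614 - 13548} = \frac{16 - 20275}{14614 - 13548} = - \frac{20259}{1066}$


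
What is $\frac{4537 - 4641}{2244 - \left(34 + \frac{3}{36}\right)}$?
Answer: $- \frac{1248}{26519} \approx -0.047061$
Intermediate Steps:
$\frac{4537 - 4641}{2244 - \left(34 + \frac{3}{36}\right)} = - \frac{104}{2244 - \left(34 + 3 \cdot \frac{1}{36}\right)} = - \frac{104}{2244 - \frac{409}{12}} = - \frac{104}{\frac{26519}{12}} = \left(-104\right) \frac{12}{26519} = - \frac{1248}{26519}$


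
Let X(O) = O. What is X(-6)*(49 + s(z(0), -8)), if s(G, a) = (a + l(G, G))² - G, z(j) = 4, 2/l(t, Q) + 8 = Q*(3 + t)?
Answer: -32223/50 ≈ -644.46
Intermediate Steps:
l(t, Q) = 2/(-8 + Q*(3 + t))
s(G, a) = (a + 2/(-8 + G² + 3*G))² - G (s(G, a) = (a + 2/(-8 + 3*G + G*G))² - G = (a + 2/(-8 + 3*G + G²))² - G = (a + 2/(-8 + G² + 3*G))² - G)
X(-6)*(49 + s(z(0), -8)) = -6*(49 + ((-8 + 2/(-8 + 4² + 3*4))² - 1*4)) = -6*(49 + ((-8 + 2/(-8 + 16 + 12))² - 4)) = -6*(49 + ((-8 + 2/20)² - 4)) = -6*(49 + ((-8 + 2*(1/20))² - 4)) = -6*(49 + ((-8 + ⅒)² - 4)) = -6*(49 + ((-79/10)² - 4)) = -6*(49 + (6241/100 - 4)) = -6*(49 + 5841/100) = -6*10741/100 = -32223/50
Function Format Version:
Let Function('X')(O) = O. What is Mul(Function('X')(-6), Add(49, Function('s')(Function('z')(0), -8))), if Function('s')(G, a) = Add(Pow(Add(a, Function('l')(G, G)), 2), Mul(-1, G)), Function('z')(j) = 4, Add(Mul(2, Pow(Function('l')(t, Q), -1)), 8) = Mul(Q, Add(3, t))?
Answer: Rational(-32223, 50) ≈ -644.46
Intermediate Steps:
Function('l')(t, Q) = Mul(2, Pow(Add(-8, Mul(Q, Add(3, t))), -1))
Function('s')(G, a) = Add(Pow(Add(a, Mul(2, Pow(Add(-8, Pow(G, 2), Mul(3, G)), -1))), 2), Mul(-1, G)) (Function('s')(G, a) = Add(Pow(Add(a, Mul(2, Pow(Add(-8, Mul(3, G), Mul(G, G)), -1))), 2), Mul(-1, G)) = Add(Pow(Add(a, Mul(2, Pow(Add(-8, Mul(3, G), Pow(G, 2)), -1))), 2), Mul(-1, G)) = Add(Pow(Add(a, Mul(2, Pow(Add(-8, Pow(G, 2), Mul(3, G)), -1))), 2), Mul(-1, G)))
Mul(Function('X')(-6), Add(49, Function('s')(Function('z')(0), -8))) = Mul(-6, Add(49, Add(Pow(Add(-8, Mul(2, Pow(Add(-8, Pow(4, 2), Mul(3, 4)), -1))), 2), Mul(-1, 4)))) = Mul(-6, Add(49, Add(Pow(Add(-8, Mul(2, Pow(Add(-8, 16, 12), -1))), 2), -4))) = Mul(-6, Add(49, Add(Pow(Add(-8, Mul(2, Pow(20, -1))), 2), -4))) = Mul(-6, Add(49, Add(Pow(Add(-8, Mul(2, Rational(1, 20))), 2), -4))) = Mul(-6, Add(49, Add(Pow(Add(-8, Rational(1, 10)), 2), -4))) = Mul(-6, Add(49, Add(Pow(Rational(-79, 10), 2), -4))) = Mul(-6, Add(49, Add(Rational(6241, 100), -4))) = Mul(-6, Add(49, Rational(5841, 100))) = Mul(-6, Rational(10741, 100)) = Rational(-32223, 50)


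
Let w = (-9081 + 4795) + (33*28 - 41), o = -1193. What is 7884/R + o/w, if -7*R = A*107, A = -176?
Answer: 52567835/16021324 ≈ 3.2811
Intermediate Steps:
R = 18832/7 (R = -(-176)*107/7 = -1/7*(-18832) = 18832/7 ≈ 2690.3)
w = -3403 (w = -4286 + (924 - 41) = -4286 + 883 = -3403)
7884/R + o/w = 7884/(18832/7) - 1193/(-3403) = 7884*(7/18832) - 1193*(-1/3403) = 13797/4708 + 1193/3403 = 52567835/16021324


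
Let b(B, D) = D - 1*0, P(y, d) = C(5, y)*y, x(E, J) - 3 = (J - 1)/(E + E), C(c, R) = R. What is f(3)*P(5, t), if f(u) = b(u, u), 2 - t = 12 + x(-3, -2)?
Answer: 75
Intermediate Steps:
x(E, J) = 3 + (-1 + J)/(2*E) (x(E, J) = 3 + (J - 1)/(E + E) = 3 + (-1 + J)/((2*E)) = 3 + (-1 + J)*(1/(2*E)) = 3 + (-1 + J)/(2*E))
t = -27/2 (t = 2 - (12 + (1/2)*(-1 - 2 + 6*(-3))/(-3)) = 2 - (12 + (1/2)*(-1/3)*(-1 - 2 - 18)) = 2 - (12 + (1/2)*(-1/3)*(-21)) = 2 - (12 + 7/2) = 2 - 1*31/2 = 2 - 31/2 = -27/2 ≈ -13.500)
P(y, d) = y**2 (P(y, d) = y*y = y**2)
b(B, D) = D (b(B, D) = D + 0 = D)
f(u) = u
f(3)*P(5, t) = 3*5**2 = 3*25 = 75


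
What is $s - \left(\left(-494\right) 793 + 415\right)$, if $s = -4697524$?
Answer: $-4306197$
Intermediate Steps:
$s - \left(\left(-494\right) 793 + 415\right) = -4697524 - \left(\left(-494\right) 793 + 415\right) = -4697524 - \left(-391742 + 415\right) = -4697524 - -391327 = -4697524 + 391327 = -4306197$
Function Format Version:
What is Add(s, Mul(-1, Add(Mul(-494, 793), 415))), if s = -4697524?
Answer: -4306197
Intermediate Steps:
Add(s, Mul(-1, Add(Mul(-494, 793), 415))) = Add(-4697524, Mul(-1, Add(Mul(-494, 793), 415))) = Add(-4697524, Mul(-1, Add(-391742, 415))) = Add(-4697524, Mul(-1, -391327)) = Add(-4697524, 391327) = -4306197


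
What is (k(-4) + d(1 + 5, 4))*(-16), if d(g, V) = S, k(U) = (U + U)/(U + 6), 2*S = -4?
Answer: 96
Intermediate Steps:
S = -2 (S = (1/2)*(-4) = -2)
k(U) = 2*U/(6 + U) (k(U) = (2*U)/(6 + U) = 2*U/(6 + U))
d(g, V) = -2
(k(-4) + d(1 + 5, 4))*(-16) = (2*(-4)/(6 - 4) - 2)*(-16) = (2*(-4)/2 - 2)*(-16) = (2*(-4)*(1/2) - 2)*(-16) = (-4 - 2)*(-16) = -6*(-16) = 96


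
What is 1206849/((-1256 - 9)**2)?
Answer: 1206849/1600225 ≈ 0.75417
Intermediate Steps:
1206849/((-1256 - 9)**2) = 1206849/((-1265)**2) = 1206849/1600225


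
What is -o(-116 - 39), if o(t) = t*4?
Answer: 620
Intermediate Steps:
o(t) = 4*t
-o(-116 - 39) = -4*(-116 - 39) = -4*(-155) = -1*(-620) = 620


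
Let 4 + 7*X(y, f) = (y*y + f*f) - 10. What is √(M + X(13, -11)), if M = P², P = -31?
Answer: √49021/7 ≈ 31.630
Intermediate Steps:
X(y, f) = -2 + f²/7 + y²/7 (X(y, f) = -4/7 + ((y*y + f*f) - 10)/7 = -4/7 + ((y² + f²) - 10)/7 = -4/7 + ((f² + y²) - 10)/7 = -4/7 + (-10 + f² + y²)/7 = -4/7 + (-10/7 + f²/7 + y²/7) = -2 + f²/7 + y²/7)
M = 961 (M = (-31)² = 961)
√(M + X(13, -11)) = √(961 + (-2 + (⅐)*(-11)² + (⅐)*13²)) = √(961 + (-2 + (⅐)*121 + (⅐)*169)) = √(961 + (-2 + 121/7 + 169/7)) = √(961 + 276/7) = √(7003/7) = √49021/7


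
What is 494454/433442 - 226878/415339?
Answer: 53513787915/90012683419 ≈ 0.59451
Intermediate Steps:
494454/433442 - 226878/415339 = 494454*(1/433442) - 226878*1/415339 = 247227/216721 - 226878/415339 = 53513787915/90012683419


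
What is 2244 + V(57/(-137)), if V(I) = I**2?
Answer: 42120885/18769 ≈ 2244.2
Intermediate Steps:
2244 + V(57/(-137)) = 2244 + (57/(-137))**2 = 2244 + (57*(-1/137))**2 = 2244 + (-57/137)**2 = 2244 + 3249/18769 = 42120885/18769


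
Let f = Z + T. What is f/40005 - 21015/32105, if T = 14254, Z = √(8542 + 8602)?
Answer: -76616081/256872105 + 2*√4286/40005 ≈ -0.29499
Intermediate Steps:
Z = 2*√4286 (Z = √17144 = 2*√4286 ≈ 130.94)
f = 14254 + 2*√4286 (f = 2*√4286 + 14254 = 14254 + 2*√4286 ≈ 14385.)
f/40005 - 21015/32105 = (14254 + 2*√4286)/40005 - 21015/32105 = (14254 + 2*√4286)*(1/40005) - 21015*1/32105 = (14254/40005 + 2*√4286/40005) - 4203/6421 = -76616081/256872105 + 2*√4286/40005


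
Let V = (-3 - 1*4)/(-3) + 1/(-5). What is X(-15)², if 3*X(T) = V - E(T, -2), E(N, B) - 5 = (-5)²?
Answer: 174724/2025 ≈ 86.283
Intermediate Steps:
V = 32/15 (V = (-3 - 4)*(-⅓) + 1*(-⅕) = -7*(-⅓) - ⅕ = 7/3 - ⅕ = 32/15 ≈ 2.1333)
E(N, B) = 30 (E(N, B) = 5 + (-5)² = 5 + 25 = 30)
X(T) = -418/45 (X(T) = (32/15 - 1*30)/3 = (32/15 - 30)/3 = (⅓)*(-418/15) = -418/45)
X(-15)² = (-418/45)² = 174724/2025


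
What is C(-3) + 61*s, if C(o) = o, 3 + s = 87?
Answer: 5121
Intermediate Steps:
s = 84 (s = -3 + 87 = 84)
C(-3) + 61*s = -3 + 61*84 = -3 + 5124 = 5121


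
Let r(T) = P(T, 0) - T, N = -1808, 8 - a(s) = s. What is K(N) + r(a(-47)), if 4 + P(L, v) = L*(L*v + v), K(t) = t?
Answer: -1867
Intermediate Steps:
a(s) = 8 - s
P(L, v) = -4 + L*(v + L*v) (P(L, v) = -4 + L*(L*v + v) = -4 + L*(v + L*v))
r(T) = -4 - T (r(T) = (-4 + T*0 + 0*T²) - T = (-4 + 0 + 0) - T = -4 - T)
K(N) + r(a(-47)) = -1808 + (-4 - (8 - 1*(-47))) = -1808 + (-4 - (8 + 47)) = -1808 + (-4 - 1*55) = -1808 + (-4 - 55) = -1808 - 59 = -1867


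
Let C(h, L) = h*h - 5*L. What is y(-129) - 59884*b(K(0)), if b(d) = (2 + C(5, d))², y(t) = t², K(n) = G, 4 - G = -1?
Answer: -222895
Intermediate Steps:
G = 5 (G = 4 - 1*(-1) = 4 + 1 = 5)
C(h, L) = h² - 5*L
K(n) = 5
b(d) = (27 - 5*d)² (b(d) = (2 + (5² - 5*d))² = (2 + (25 - 5*d))² = (27 - 5*d)²)
y(-129) - 59884*b(K(0)) = (-129)² - 59884*(-27 + 5*5)² = 16641 - 59884*(-27 + 25)² = 16641 - 59884*(-2)² = 16641 - 59884*4 = 16641 - 1*239536 = 16641 - 239536 = -222895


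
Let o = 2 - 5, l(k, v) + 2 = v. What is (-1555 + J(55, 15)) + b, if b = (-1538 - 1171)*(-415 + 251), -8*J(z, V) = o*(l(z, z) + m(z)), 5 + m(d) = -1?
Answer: 3541909/8 ≈ 4.4274e+5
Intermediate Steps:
l(k, v) = -2 + v
m(d) = -6 (m(d) = -5 - 1 = -6)
o = -3
J(z, V) = -3 + 3*z/8 (J(z, V) = -(-3)*((-2 + z) - 6)/8 = -(-3)*(-8 + z)/8 = -(24 - 3*z)/8 = -3 + 3*z/8)
b = 444276 (b = -2709*(-164) = 444276)
(-1555 + J(55, 15)) + b = (-1555 + (-3 + (3/8)*55)) + 444276 = (-1555 + (-3 + 165/8)) + 444276 = (-1555 + 141/8) + 444276 = -12299/8 + 444276 = 3541909/8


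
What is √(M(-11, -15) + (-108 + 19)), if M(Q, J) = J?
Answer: 2*I*√26 ≈ 10.198*I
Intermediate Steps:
√(M(-11, -15) + (-108 + 19)) = √(-15 + (-108 + 19)) = √(-15 - 89) = √(-104) = 2*I*√26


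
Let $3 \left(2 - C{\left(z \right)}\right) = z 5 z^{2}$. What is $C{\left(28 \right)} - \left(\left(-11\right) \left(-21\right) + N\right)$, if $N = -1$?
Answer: $- \frac{110444}{3} \approx -36815.0$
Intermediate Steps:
$C{\left(z \right)} = 2 - \frac{5 z^{3}}{3}$ ($C{\left(z \right)} = 2 - \frac{z 5 z^{2}}{3} = 2 - \frac{5 z z^{2}}{3} = 2 - \frac{5 z^{3}}{3}$)
$C{\left(28 \right)} - \left(\left(-11\right) \left(-21\right) + N\right) = \left(2 - \frac{5 \cdot 28^{3}}{3}\right) - \left(\left(-11\right) \left(-21\right) - 1\right) = \left(2 - \frac{109760}{3}\right) - \left(231 - 1\right) = \left(2 - \frac{109760}{3}\right) - 230 = - \frac{109754}{3} - 230 = - \frac{110444}{3}$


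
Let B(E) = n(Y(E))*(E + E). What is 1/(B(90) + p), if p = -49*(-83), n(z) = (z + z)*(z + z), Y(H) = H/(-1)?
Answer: 1/5836067 ≈ 1.7135e-7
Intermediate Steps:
Y(H) = -H (Y(H) = H*(-1) = -H)
n(z) = 4*z**2 (n(z) = (2*z)*(2*z) = 4*z**2)
B(E) = 8*E**3 (B(E) = (4*(-E)**2)*(E + E) = (4*E**2)*(2*E) = 8*E**3)
p = 4067
1/(B(90) + p) = 1/(8*90**3 + 4067) = 1/(8*729000 + 4067) = 1/(5832000 + 4067) = 1/5836067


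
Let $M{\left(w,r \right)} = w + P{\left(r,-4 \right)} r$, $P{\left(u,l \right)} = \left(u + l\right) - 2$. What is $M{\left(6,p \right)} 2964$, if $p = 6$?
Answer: $17784$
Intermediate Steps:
$P{\left(u,l \right)} = -2 + l + u$ ($P{\left(u,l \right)} = \left(l + u\right) - 2 = -2 + l + u$)
$M{\left(w,r \right)} = w + r \left(-6 + r\right)$ ($M{\left(w,r \right)} = w + \left(-2 - 4 + r\right) r = w + \left(-6 + r\right) r = w + r \left(-6 + r\right)$)
$M{\left(6,p \right)} 2964 = \left(6 + 6 \left(-6 + 6\right)\right) 2964 = \left(6 + 6 \cdot 0\right) 2964 = \left(6 + 0\right) 2964 = 6 \cdot 2964 = 17784$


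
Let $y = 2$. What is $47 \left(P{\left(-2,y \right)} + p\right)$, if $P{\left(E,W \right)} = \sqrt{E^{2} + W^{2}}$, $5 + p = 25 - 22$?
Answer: $-94 + 94 \sqrt{2} \approx 38.936$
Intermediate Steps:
$p = -2$ ($p = -5 + \left(25 - 22\right) = -5 + 3 = -2$)
$47 \left(P{\left(-2,y \right)} + p\right) = 47 \left(\sqrt{\left(-2\right)^{2} + 2^{2}} - 2\right) = 47 \left(\sqrt{4 + 4} - 2\right) = 47 \left(\sqrt{8} - 2\right) = 47 \left(2 \sqrt{2} - 2\right) = 47 \left(-2 + 2 \sqrt{2}\right) = -94 + 94 \sqrt{2}$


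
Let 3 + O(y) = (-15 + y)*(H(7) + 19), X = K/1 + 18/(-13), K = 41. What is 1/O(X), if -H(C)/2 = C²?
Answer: -13/25319 ≈ -0.00051345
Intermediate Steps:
H(C) = -2*C²
X = 515/13 (X = 41/1 + 18/(-13) = 41*1 + 18*(-1/13) = 41 - 18/13 = 515/13 ≈ 39.615)
O(y) = 1182 - 79*y (O(y) = -3 + (-15 + y)*(-2*7² + 19) = -3 + (-15 + y)*(-2*49 + 19) = -3 + (-15 + y)*(-98 + 19) = -3 + (-15 + y)*(-79) = -3 + (1185 - 79*y) = 1182 - 79*y)
1/O(X) = 1/(1182 - 79*515/13) = 1/(1182 - 40685/13) = 1/(-25319/13) = -13/25319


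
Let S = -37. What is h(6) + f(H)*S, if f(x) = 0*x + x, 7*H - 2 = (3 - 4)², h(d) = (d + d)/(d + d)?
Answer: -104/7 ≈ -14.857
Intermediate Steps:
h(d) = 1 (h(d) = (2*d)/((2*d)) = (2*d)*(1/(2*d)) = 1)
H = 3/7 (H = 2/7 + (3 - 4)²/7 = 2/7 + (⅐)*(-1)² = 2/7 + (⅐)*1 = 2/7 + ⅐ = 3/7 ≈ 0.42857)
f(x) = x (f(x) = 0 + x = x)
h(6) + f(H)*S = 1 + (3/7)*(-37) = 1 - 111/7 = -104/7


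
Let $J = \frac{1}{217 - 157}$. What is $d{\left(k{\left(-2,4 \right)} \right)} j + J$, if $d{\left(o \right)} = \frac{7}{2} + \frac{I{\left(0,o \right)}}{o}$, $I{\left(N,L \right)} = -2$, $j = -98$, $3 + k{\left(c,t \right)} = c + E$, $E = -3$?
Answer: $- \frac{22049}{60} \approx -367.48$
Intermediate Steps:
$k{\left(c,t \right)} = -6 + c$ ($k{\left(c,t \right)} = -3 + \left(c - 3\right) = -3 + \left(-3 + c\right) = -6 + c$)
$J = \frac{1}{60} \approx 0.016667$
$d{\left(o \right)} = \frac{7}{2} - \frac{2}{o}$
$d{\left(k{\left(-2,4 \right)} \right)} j + J = \left(\frac{7}{2} - \frac{2}{-6 - 2}\right) \left(-98\right) + \frac{1}{60} = \left(\frac{7}{2} - \frac{2}{-8}\right) \left(-98\right) + \frac{1}{60} = \left(\frac{7}{2} - - \frac{1}{4}\right) \left(-98\right) + \frac{1}{60} = \left(\frac{7}{2} + \frac{1}{4}\right) \left(-98\right) + \frac{1}{60} = \frac{15}{4} \left(-98\right) + \frac{1}{60} = - \frac{735}{2} + \frac{1}{60} = - \frac{22049}{60}$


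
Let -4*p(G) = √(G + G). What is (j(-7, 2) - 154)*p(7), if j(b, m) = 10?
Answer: 36*√14 ≈ 134.70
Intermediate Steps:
p(G) = -√2*√G/4 (p(G) = -√(G + G)/4 = -√2*√G/4)
(j(-7, 2) - 154)*p(7) = (10 - 154)*(-√2*√7/4) = -(-36)*√14 = 36*√14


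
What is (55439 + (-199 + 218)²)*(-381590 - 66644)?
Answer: -25011457200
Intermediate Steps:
(55439 + (-199 + 218)²)*(-381590 - 66644) = (55439 + 19²)*(-448234) = (55439 + 361)*(-448234) = 55800*(-448234) = -25011457200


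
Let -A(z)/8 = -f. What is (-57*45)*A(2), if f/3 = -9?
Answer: 554040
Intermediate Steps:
f = -27 (f = 3*(-9) = -27)
A(z) = -216 (A(z) = -(-8)*(-27) = -8*27 = -216)
(-57*45)*A(2) = -57*45*(-216) = -2565*(-216) = 554040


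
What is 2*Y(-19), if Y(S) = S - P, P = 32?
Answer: -102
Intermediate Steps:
Y(S) = -32 + S (Y(S) = S - 1*32 = S - 32 = -32 + S)
2*Y(-19) = 2*(-32 - 19) = 2*(-51) = -102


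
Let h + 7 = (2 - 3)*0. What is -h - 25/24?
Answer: 143/24 ≈ 5.9583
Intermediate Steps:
h = -7 (h = -7 + (2 - 3)*0 = -7 - 1*0 = -7 + 0 = -7)
-h - 25/24 = -1*(-7) - 25/24 = 7 - 25*1/24 = 7 - 25/24 = 143/24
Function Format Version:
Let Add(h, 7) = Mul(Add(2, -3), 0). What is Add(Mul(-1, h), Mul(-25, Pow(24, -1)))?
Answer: Rational(143, 24) ≈ 5.9583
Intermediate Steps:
h = -7 (h = Add(-7, Mul(Add(2, -3), 0)) = Add(-7, Mul(-1, 0)) = Add(-7, 0) = -7)
Add(Mul(-1, h), Mul(-25, Pow(24, -1))) = Add(Mul(-1, -7), Mul(-25, Pow(24, -1))) = Add(7, Mul(-25, Rational(1, 24))) = Add(7, Rational(-25, 24)) = Rational(143, 24)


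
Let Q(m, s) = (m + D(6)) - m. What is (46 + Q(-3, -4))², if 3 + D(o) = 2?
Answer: 2025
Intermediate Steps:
D(o) = -1 (D(o) = -3 + 2 = -1)
Q(m, s) = -1 (Q(m, s) = (m - 1) - m = (-1 + m) - m = -1)
(46 + Q(-3, -4))² = (46 - 1)² = 45² = 2025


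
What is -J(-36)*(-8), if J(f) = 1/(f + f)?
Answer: -⅑ ≈ -0.11111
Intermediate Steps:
J(f) = 1/(2*f)
-J(-36)*(-8) = -(½)/(-36)*(-8) = -(½)*(-1/36)*(-8) = -(-1)*(-8)/72 = -1*⅑ = -⅑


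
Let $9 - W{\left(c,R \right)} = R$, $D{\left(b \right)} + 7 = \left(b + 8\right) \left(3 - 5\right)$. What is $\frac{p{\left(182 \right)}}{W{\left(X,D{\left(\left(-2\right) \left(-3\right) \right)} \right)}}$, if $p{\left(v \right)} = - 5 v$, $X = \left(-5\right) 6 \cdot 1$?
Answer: $- \frac{455}{22} \approx -20.682$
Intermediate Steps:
$D{\left(b \right)} = -23 - 2 b$ ($D{\left(b \right)} = -7 + \left(b + 8\right) \left(3 - 5\right) = -7 + \left(8 + b\right) \left(-2\right) = -7 - \left(16 + 2 b\right) = -23 - 2 b$)
$X = -30$ ($X = \left(-30\right) 1 = -30$)
$W{\left(c,R \right)} = 9 - R$
$\frac{p{\left(182 \right)}}{W{\left(X,D{\left(\left(-2\right) \left(-3\right) \right)} \right)}} = \frac{\left(-5\right) 182}{9 - \left(-23 - 2 \left(\left(-2\right) \left(-3\right)\right)\right)} = - \frac{910}{9 - \left(-23 - 12\right)} = - \frac{910}{9 - -35} = - \frac{910}{9 + 35} = - \frac{910}{44} = \left(-910\right) \frac{1}{44} = - \frac{455}{22}$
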